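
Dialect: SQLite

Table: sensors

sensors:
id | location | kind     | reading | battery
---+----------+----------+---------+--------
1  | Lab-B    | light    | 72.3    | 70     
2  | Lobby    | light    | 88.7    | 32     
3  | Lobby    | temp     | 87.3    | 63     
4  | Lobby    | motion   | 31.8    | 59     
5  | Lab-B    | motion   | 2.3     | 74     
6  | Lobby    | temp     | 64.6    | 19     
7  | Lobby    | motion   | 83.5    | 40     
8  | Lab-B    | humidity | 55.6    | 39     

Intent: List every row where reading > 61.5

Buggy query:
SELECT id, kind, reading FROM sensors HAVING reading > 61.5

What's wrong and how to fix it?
Bug: HAVING filters the output of aggregation, but this query has no GROUP BY and no aggregate functions, so SQLite rejects it (HAVING clause on a non-aggregate query); the condition here is per row

Fix: Replace HAVING with WHERE since the condition applies to individual rows

Corrected query:
SELECT id, kind, reading FROM sensors WHERE reading > 61.5

Result:
id | kind   | reading
---+--------+--------
1  | light  | 72.3   
2  | light  | 88.7   
3  | temp   | 87.3   
6  | temp   | 64.6   
7  | motion | 83.5   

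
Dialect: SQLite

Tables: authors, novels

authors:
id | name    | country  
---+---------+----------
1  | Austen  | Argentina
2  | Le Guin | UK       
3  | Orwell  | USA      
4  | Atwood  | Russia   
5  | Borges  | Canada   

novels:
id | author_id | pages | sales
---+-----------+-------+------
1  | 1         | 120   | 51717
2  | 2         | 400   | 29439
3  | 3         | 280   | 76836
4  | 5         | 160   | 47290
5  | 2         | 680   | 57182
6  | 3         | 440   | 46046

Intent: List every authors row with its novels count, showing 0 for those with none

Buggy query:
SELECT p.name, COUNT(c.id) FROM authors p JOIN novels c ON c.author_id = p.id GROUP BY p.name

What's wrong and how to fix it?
Bug: An inner join excludes parents with zero children

Fix: Switch to LEFT JOIN to retain unmatched parent rows

Corrected query:
SELECT p.name, COUNT(c.id) FROM authors p LEFT JOIN novels c ON c.author_id = p.id GROUP BY p.name

Result:
name    | COUNT(c.id)
--------+------------
Atwood  | 0          
Austen  | 1          
Borges  | 1          
Le Guin | 2          
Orwell  | 2          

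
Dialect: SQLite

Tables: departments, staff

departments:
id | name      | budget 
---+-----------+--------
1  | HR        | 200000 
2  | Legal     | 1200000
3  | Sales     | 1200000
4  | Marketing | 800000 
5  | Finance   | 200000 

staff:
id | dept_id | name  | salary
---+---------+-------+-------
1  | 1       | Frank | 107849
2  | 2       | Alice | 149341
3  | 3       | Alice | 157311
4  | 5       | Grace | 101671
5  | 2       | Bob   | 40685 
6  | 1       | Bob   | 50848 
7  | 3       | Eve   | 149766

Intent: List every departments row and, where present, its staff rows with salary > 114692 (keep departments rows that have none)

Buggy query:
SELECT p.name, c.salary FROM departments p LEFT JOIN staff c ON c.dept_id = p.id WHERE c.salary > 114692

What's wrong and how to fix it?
Bug: Filtering c.salary in WHERE discards the NULL rows produced by LEFT JOIN, turning it into an inner join

Fix: Put 'c.salary > 114692' in the JOIN's ON clause instead of WHERE

Corrected query:
SELECT p.name, c.salary FROM departments p LEFT JOIN staff c ON c.dept_id = p.id AND c.salary > 114692

Result:
name      | salary
----------+-------
HR        | NULL  
Legal     | 149341
Sales     | 149766
Sales     | 157311
Marketing | NULL  
Finance   | NULL  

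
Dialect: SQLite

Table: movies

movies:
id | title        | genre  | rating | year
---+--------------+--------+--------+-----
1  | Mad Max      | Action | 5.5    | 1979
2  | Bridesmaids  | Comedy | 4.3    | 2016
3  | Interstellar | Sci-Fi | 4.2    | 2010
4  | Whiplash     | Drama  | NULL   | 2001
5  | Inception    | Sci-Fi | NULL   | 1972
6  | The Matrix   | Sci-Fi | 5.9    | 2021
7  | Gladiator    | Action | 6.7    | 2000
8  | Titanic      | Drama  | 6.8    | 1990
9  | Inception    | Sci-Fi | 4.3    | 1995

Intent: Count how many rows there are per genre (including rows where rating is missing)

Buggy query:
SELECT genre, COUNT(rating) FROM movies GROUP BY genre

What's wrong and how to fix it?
Bug: COUNT(column) counts non-NULL values only; rows with NULL rating aren't counted

Fix: Use COUNT(*) to count all rows regardless of NULL

Corrected query:
SELECT genre, COUNT(*) FROM movies GROUP BY genre

Result:
genre  | COUNT(*)
-------+---------
Action | 2       
Comedy | 1       
Drama  | 2       
Sci-Fi | 4       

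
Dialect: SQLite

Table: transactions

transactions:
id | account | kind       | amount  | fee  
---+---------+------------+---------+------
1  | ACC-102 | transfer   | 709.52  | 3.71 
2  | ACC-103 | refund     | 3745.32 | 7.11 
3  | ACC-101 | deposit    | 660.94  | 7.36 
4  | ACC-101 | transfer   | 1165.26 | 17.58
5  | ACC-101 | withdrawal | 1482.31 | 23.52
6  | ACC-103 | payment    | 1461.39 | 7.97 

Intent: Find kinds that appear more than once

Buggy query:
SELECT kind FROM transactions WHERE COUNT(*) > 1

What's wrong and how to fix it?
Bug: COUNT(*) is an aggregate and cannot be used in WHERE

Fix: GROUP BY kind, then filter groups with HAVING COUNT(*) > 1

Corrected query:
SELECT kind FROM transactions GROUP BY kind HAVING COUNT(*) > 1

Result:
kind    
--------
transfer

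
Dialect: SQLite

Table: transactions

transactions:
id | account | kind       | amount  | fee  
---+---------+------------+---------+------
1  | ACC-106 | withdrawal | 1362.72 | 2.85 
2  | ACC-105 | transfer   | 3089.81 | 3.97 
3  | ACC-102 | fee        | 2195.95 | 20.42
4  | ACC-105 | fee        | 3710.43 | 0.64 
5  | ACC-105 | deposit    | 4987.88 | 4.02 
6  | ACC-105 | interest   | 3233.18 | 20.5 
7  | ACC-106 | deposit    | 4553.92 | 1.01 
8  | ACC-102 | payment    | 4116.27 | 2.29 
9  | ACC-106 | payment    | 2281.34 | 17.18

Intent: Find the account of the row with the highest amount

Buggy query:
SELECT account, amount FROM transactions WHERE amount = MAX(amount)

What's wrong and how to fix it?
Bug: MAX(amount) is an aggregate and cannot be used directly in WHERE

Fix: Use a subquery: WHERE amount = (SELECT MAX(amount) FROM transactions)

Corrected query:
SELECT account, amount FROM transactions WHERE amount = (SELECT MAX(amount) FROM transactions)

Result:
account | amount 
--------+--------
ACC-105 | 4987.88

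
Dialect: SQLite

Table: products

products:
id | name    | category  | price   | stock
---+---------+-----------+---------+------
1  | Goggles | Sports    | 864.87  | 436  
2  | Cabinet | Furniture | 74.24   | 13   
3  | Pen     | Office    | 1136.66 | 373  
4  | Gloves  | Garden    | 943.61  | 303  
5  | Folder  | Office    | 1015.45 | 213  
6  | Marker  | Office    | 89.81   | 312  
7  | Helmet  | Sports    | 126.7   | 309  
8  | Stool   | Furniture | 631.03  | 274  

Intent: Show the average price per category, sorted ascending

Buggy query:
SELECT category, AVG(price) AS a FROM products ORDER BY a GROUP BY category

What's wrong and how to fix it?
Bug: GROUP BY must precede ORDER BY

Fix: Reorder: SELECT … FROM … GROUP BY … ORDER BY …

Corrected query:
SELECT category, AVG(price) AS a FROM products GROUP BY category ORDER BY a

Result:
category  | a         
----------+-----------
Furniture | 352.635   
Sports    | 495.785   
Office    | 747.306667
Garden    | 943.61    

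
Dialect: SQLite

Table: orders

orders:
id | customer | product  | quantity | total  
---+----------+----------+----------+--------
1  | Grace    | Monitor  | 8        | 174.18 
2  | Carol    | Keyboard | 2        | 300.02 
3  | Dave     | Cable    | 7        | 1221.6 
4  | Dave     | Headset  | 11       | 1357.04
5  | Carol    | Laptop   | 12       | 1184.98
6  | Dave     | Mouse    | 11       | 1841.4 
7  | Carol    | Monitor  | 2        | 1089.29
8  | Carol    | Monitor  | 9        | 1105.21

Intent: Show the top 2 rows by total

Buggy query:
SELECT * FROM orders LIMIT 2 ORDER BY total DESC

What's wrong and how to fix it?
Bug: ORDER BY cannot follow LIMIT; LIMIT is the final clause

Fix: Sort with ORDER BY, then apply LIMIT

Corrected query:
SELECT * FROM orders ORDER BY total DESC LIMIT 2

Result:
id | customer | product | quantity | total  
---+----------+---------+----------+--------
6  | Dave     | Mouse   | 11       | 1841.4 
4  | Dave     | Headset | 11       | 1357.04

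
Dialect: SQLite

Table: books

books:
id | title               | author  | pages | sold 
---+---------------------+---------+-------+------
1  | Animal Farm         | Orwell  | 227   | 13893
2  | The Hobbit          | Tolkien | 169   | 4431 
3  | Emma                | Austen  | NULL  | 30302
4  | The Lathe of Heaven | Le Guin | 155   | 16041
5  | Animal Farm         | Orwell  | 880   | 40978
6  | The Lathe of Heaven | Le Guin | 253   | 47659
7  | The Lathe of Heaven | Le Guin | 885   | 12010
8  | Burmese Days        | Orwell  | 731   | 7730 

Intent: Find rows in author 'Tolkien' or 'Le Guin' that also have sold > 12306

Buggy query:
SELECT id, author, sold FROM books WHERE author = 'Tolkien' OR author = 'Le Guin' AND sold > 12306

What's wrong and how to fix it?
Bug: Without parentheses, AND is evaluated before OR, so the sold filter only applies to the 'Le Guin' branch

Fix: Group the OR with parentheses (or use IN), then AND the threshold

Corrected query:
SELECT id, author, sold FROM books WHERE (author = 'Tolkien' OR author = 'Le Guin') AND sold > 12306

Result:
id | author  | sold 
---+---------+------
4  | Le Guin | 16041
6  | Le Guin | 47659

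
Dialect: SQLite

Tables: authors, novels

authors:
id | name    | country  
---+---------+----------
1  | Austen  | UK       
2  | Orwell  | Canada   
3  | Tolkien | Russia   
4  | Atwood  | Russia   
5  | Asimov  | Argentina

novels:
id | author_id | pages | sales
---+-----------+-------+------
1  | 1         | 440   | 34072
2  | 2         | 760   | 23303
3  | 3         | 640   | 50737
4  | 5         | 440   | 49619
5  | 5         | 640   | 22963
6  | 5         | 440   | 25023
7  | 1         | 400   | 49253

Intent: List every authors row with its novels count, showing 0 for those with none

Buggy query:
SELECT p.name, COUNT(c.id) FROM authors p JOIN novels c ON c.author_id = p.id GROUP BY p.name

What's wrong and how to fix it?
Bug: INNER JOIN drops authors rows that have no matching novels rows

Fix: Use LEFT JOIN so parents without children still appear (COUNT(c.id) gives 0)

Corrected query:
SELECT p.name, COUNT(c.id) FROM authors p LEFT JOIN novels c ON c.author_id = p.id GROUP BY p.name

Result:
name    | COUNT(c.id)
--------+------------
Asimov  | 3          
Atwood  | 0          
Austen  | 2          
Orwell  | 1          
Tolkien | 1          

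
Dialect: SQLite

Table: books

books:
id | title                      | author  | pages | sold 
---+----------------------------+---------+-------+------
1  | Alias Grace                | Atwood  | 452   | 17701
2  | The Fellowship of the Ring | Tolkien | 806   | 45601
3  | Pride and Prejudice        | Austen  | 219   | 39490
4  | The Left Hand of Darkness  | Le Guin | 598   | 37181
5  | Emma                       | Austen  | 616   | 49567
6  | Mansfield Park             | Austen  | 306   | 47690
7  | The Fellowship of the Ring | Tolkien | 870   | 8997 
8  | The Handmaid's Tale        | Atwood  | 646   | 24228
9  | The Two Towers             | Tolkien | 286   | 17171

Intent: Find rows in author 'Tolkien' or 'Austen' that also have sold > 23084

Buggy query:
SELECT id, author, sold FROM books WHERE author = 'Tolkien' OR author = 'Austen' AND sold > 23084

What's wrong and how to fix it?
Bug: AND binds tighter than OR, so this parses as author = 'Tolkien' OR (author = 'Austen' AND sold > 23084)

Fix: Add parentheses around the OR so the AND applies to both alternatives

Corrected query:
SELECT id, author, sold FROM books WHERE (author = 'Tolkien' OR author = 'Austen') AND sold > 23084

Result:
id | author  | sold 
---+---------+------
2  | Tolkien | 45601
3  | Austen  | 39490
5  | Austen  | 49567
6  | Austen  | 47690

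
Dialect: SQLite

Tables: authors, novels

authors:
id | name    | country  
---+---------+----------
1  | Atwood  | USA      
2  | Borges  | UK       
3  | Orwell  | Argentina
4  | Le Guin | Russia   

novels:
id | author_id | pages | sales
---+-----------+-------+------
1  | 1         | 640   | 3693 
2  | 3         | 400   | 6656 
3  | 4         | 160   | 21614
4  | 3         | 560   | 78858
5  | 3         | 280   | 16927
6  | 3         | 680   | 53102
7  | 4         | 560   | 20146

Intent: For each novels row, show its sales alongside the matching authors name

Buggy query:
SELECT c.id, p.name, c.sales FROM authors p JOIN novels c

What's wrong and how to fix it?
Bug: Missing join condition: each novels row is matched to all authors rows instead of just its own

Fix: Specify the join condition linking the foreign key to the parent id

Corrected query:
SELECT c.id, p.name, c.sales FROM authors p JOIN novels c ON c.author_id = p.id

Result:
id | name    | sales
---+---------+------
1  | Atwood  | 3693 
2  | Orwell  | 6656 
3  | Le Guin | 21614
4  | Orwell  | 78858
5  | Orwell  | 16927
6  | Orwell  | 53102
7  | Le Guin | 20146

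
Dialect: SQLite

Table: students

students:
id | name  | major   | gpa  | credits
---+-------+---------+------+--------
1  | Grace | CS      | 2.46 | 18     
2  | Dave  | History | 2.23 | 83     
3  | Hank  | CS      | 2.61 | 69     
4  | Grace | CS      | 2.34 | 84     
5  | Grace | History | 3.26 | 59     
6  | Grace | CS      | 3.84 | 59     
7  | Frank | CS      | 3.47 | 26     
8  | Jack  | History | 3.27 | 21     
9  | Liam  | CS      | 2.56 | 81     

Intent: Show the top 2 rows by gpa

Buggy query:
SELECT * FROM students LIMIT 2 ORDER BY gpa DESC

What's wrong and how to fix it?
Bug: ORDER BY cannot follow LIMIT; LIMIT is the final clause

Fix: Swap the clauses: ORDER BY first, then LIMIT

Corrected query:
SELECT * FROM students ORDER BY gpa DESC LIMIT 2

Result:
id | name  | major | gpa  | credits
---+-------+-------+------+--------
6  | Grace | CS    | 3.84 | 59     
7  | Frank | CS    | 3.47 | 26     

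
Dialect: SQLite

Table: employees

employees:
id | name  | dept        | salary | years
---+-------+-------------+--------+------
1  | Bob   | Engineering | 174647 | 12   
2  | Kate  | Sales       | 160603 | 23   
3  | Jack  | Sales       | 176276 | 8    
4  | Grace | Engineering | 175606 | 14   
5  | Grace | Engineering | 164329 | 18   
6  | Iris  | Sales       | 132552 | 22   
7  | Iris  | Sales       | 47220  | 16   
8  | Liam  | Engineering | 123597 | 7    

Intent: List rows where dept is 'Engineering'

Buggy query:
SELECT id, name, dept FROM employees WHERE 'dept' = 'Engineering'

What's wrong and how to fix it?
Bug: 'dept' in single quotes is a string literal, not the column; the comparison is literal-vs-literal and never true

Fix: Remove the quotes around the column name (or use double quotes for an identifier)

Corrected query:
SELECT id, name, dept FROM employees WHERE dept = 'Engineering'

Result:
id | name  | dept       
---+-------+------------
1  | Bob   | Engineering
4  | Grace | Engineering
5  | Grace | Engineering
8  | Liam  | Engineering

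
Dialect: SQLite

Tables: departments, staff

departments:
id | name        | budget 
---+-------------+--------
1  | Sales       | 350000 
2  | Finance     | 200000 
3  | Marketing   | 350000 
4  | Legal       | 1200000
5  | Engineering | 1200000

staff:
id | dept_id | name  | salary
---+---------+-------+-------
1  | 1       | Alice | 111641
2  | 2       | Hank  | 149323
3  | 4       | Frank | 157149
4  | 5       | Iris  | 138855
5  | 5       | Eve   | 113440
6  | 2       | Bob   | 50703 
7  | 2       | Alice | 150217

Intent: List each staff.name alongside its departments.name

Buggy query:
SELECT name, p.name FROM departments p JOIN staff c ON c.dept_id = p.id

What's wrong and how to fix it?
Bug: Both tables have a 'name' column; the unqualified reference is ambiguous

Fix: Qualify the column with its table alias (c.name)

Corrected query:
SELECT c.name, p.name FROM departments p JOIN staff c ON c.dept_id = p.id

Result:
name  | name       
------+------------
Alice | Sales      
Hank  | Finance    
Frank | Legal      
Iris  | Engineering
Eve   | Engineering
Bob   | Finance    
Alice | Finance    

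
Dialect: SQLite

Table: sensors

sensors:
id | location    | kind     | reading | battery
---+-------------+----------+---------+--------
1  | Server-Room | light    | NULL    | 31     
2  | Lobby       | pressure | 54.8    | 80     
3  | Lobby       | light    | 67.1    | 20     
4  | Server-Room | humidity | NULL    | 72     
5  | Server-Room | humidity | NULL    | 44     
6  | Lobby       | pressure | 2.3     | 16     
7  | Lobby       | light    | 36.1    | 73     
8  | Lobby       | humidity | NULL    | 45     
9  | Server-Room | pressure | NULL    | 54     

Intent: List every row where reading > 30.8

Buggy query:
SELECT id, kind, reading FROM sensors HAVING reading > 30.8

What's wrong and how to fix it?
Bug: This is a non-aggregate query (no GROUP BY, no aggregates), so in SQLite the HAVING clause is invalid here; a row-level condition belongs in WHERE

Fix: Use WHERE for row-level filtering

Corrected query:
SELECT id, kind, reading FROM sensors WHERE reading > 30.8

Result:
id | kind     | reading
---+----------+--------
2  | pressure | 54.8   
3  | light    | 67.1   
7  | light    | 36.1   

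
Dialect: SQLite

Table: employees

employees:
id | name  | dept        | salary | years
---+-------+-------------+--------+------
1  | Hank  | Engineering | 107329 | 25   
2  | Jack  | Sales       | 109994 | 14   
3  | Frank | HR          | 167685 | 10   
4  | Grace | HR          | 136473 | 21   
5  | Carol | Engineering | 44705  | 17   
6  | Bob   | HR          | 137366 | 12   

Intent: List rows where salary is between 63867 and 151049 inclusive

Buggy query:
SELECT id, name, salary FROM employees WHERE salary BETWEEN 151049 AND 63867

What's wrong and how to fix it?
Bug: The bounds are reversed; BETWEEN a AND b requires a <= b to match anything

Fix: Swap the bounds so the smaller value comes first

Corrected query:
SELECT id, name, salary FROM employees WHERE salary BETWEEN 63867 AND 151049

Result:
id | name  | salary
---+-------+-------
1  | Hank  | 107329
2  | Jack  | 109994
4  | Grace | 136473
6  | Bob   | 137366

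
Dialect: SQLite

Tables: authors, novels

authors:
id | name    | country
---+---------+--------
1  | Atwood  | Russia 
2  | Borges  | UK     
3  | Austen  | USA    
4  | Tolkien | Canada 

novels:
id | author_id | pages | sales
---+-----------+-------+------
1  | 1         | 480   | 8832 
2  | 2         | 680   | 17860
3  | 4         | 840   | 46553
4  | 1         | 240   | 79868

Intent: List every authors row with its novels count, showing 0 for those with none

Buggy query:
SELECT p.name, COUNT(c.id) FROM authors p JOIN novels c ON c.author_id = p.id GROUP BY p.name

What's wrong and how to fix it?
Bug: INNER JOIN drops authors rows that have no matching novels rows

Fix: Use LEFT JOIN so parents without children still appear (COUNT(c.id) gives 0)

Corrected query:
SELECT p.name, COUNT(c.id) FROM authors p LEFT JOIN novels c ON c.author_id = p.id GROUP BY p.name

Result:
name    | COUNT(c.id)
--------+------------
Atwood  | 2          
Austen  | 0          
Borges  | 1          
Tolkien | 1          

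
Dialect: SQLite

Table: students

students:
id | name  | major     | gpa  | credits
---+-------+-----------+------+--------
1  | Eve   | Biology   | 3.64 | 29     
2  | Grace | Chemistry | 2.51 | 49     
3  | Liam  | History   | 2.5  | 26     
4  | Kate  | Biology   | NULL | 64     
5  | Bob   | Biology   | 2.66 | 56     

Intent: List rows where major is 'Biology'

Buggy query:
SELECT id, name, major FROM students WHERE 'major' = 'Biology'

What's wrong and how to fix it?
Bug: Single quotes denote string literals in SQL; the column name is being compared as a constant string

Fix: Reference the column as major without single quotes

Corrected query:
SELECT id, name, major FROM students WHERE major = 'Biology'

Result:
id | name | major  
---+------+--------
1  | Eve  | Biology
4  | Kate | Biology
5  | Bob  | Biology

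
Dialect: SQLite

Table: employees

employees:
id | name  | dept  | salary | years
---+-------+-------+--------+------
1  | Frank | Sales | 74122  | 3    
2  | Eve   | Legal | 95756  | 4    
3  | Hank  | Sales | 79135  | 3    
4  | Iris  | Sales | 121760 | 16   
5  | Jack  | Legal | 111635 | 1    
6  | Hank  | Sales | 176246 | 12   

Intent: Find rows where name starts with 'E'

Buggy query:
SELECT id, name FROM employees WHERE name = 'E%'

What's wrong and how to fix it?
Bug: '=' compares the literal string including the % character; pattern matching needs LIKE

Fix: Use LIKE for wildcard pattern matching

Corrected query:
SELECT id, name FROM employees WHERE name LIKE 'E%'

Result:
id | name
---+-----
2  | Eve 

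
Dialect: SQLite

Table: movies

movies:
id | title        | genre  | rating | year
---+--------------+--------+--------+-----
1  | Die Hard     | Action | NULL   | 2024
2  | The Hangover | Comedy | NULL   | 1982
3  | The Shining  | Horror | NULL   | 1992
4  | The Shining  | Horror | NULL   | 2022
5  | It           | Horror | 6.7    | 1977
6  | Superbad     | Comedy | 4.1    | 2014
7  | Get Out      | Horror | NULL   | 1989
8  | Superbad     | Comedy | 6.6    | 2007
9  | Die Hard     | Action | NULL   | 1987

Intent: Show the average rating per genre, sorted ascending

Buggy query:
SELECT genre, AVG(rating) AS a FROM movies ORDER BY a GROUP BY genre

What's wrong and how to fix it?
Bug: GROUP BY must precede ORDER BY

Fix: Move ORDER BY to the end, after GROUP BY

Corrected query:
SELECT genre, AVG(rating) AS a FROM movies GROUP BY genre ORDER BY a

Result:
genre  | a   
-------+-----
Action | NULL
Comedy | 5.35
Horror | 6.7 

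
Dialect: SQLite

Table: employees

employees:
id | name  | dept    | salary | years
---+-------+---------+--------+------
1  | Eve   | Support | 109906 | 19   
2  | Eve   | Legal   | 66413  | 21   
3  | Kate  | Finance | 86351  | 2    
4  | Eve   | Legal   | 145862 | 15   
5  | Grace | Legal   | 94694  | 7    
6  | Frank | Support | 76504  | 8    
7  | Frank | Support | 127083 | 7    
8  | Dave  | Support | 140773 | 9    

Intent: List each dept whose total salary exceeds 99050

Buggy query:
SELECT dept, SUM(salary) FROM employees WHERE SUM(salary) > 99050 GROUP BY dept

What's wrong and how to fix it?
Bug: Aggregate functions cannot appear in a WHERE clause

Fix: Use HAVING (which filters groups after aggregation) instead of WHERE

Corrected query:
SELECT dept, SUM(salary) FROM employees GROUP BY dept HAVING SUM(salary) > 99050

Result:
dept    | SUM(salary)
--------+------------
Legal   | 306969     
Support | 454266     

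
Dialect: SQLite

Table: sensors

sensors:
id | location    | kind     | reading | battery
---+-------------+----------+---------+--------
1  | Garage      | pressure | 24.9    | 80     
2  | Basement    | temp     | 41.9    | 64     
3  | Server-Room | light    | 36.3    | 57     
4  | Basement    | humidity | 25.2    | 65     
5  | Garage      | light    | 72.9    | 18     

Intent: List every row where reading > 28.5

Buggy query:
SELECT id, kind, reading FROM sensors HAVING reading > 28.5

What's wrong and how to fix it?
Bug: HAVING filters the output of aggregation, but this query has no GROUP BY and no aggregate functions, so SQLite rejects it (HAVING clause on a non-aggregate query); the condition here is per row

Fix: Use WHERE for row-level filtering

Corrected query:
SELECT id, kind, reading FROM sensors WHERE reading > 28.5

Result:
id | kind  | reading
---+-------+--------
2  | temp  | 41.9   
3  | light | 36.3   
5  | light | 72.9   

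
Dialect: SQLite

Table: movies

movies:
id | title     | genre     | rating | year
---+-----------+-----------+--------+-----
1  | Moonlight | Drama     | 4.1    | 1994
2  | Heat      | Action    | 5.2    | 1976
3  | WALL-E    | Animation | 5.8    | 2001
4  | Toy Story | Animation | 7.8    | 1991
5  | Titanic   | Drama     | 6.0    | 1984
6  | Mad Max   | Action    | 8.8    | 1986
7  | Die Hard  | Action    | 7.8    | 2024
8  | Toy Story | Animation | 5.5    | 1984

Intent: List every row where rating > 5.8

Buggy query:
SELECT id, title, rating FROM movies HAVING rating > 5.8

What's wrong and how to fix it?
Bug: This is a non-aggregate query (no GROUP BY, no aggregates), so in SQLite the HAVING clause is invalid here; a row-level condition belongs in WHERE

Fix: Use WHERE for row-level filtering

Corrected query:
SELECT id, title, rating FROM movies WHERE rating > 5.8

Result:
id | title     | rating
---+-----------+-------
4  | Toy Story | 7.8   
5  | Titanic   | 6     
6  | Mad Max   | 8.8   
7  | Die Hard  | 7.8   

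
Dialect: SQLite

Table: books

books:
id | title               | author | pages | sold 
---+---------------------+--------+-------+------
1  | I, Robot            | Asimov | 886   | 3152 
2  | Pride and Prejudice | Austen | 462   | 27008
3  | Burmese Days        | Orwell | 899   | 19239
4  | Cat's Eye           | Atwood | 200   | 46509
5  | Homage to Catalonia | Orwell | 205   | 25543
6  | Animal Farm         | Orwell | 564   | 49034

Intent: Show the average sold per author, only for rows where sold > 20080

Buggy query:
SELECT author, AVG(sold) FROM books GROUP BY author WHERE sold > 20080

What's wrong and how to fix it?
Bug: Row-level WHERE must come before GROUP BY in the clause order

Fix: Move the WHERE clause before GROUP BY

Corrected query:
SELECT author, AVG(sold) FROM books WHERE sold > 20080 GROUP BY author

Result:
author | AVG(sold)
-------+----------
Atwood | 46509    
Austen | 27008    
Orwell | 37288.5  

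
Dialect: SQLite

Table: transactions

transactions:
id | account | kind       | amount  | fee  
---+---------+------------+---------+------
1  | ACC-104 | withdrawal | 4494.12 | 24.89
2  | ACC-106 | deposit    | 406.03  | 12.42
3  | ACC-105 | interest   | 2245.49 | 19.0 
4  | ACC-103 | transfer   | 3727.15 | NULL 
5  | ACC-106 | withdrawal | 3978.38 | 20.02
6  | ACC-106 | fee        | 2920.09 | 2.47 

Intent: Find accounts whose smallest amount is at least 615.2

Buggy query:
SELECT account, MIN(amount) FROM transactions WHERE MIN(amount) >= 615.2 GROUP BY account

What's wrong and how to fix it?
Bug: Aggregates like MIN are computed per group after WHERE runs

Fix: Replace WHERE with HAVING after the GROUP BY

Corrected query:
SELECT account, MIN(amount) FROM transactions GROUP BY account HAVING MIN(amount) >= 615.2

Result:
account | MIN(amount)
--------+------------
ACC-103 | 3727.15    
ACC-104 | 4494.12    
ACC-105 | 2245.49    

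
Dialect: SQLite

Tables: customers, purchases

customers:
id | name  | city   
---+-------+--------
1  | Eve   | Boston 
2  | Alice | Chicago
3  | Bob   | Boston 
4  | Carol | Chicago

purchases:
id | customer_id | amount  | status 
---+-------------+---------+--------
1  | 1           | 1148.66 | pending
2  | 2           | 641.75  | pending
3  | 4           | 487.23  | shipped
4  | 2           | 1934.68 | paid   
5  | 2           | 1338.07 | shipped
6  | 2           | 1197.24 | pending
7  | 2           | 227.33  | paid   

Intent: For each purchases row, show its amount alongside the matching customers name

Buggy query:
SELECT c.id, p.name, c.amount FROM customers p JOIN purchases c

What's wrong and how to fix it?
Bug: JOIN with no ON clause produces a cartesian product; every purchases row pairs with every customers row

Fix: Specify the join condition linking the foreign key to the parent id

Corrected query:
SELECT c.id, p.name, c.amount FROM customers p JOIN purchases c ON c.customer_id = p.id

Result:
id | name  | amount 
---+-------+--------
1  | Eve   | 1148.66
2  | Alice | 641.75 
3  | Carol | 487.23 
4  | Alice | 1934.68
5  | Alice | 1338.07
6  | Alice | 1197.24
7  | Alice | 227.33 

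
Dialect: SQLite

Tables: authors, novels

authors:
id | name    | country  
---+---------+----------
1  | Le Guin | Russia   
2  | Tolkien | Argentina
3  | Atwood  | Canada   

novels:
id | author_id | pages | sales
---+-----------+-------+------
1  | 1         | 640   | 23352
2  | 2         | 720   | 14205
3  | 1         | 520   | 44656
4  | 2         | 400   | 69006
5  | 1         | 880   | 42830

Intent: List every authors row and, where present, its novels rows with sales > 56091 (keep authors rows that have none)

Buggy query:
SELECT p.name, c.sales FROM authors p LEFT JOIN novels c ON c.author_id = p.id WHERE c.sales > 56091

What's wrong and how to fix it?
Bug: A WHERE condition on the right-hand table after LEFT JOIN drops unmatched parents

Fix: Put 'c.sales > 56091' in the JOIN's ON clause instead of WHERE

Corrected query:
SELECT p.name, c.sales FROM authors p LEFT JOIN novels c ON c.author_id = p.id AND c.sales > 56091

Result:
name    | sales
--------+------
Le Guin | NULL 
Tolkien | 69006
Atwood  | NULL 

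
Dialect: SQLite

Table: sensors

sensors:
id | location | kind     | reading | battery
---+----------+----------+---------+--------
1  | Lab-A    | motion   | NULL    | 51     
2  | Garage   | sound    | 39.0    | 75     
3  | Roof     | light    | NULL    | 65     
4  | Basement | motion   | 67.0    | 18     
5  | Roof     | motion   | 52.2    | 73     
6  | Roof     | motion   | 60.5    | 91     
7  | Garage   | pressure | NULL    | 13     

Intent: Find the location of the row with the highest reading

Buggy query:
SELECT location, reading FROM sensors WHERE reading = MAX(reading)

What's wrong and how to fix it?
Bug: MAX(reading) is an aggregate and cannot be used directly in WHERE

Fix: Use a subquery: WHERE reading = (SELECT MAX(reading) FROM sensors)

Corrected query:
SELECT location, reading FROM sensors WHERE reading = (SELECT MAX(reading) FROM sensors)

Result:
location | reading
---------+--------
Basement | 67     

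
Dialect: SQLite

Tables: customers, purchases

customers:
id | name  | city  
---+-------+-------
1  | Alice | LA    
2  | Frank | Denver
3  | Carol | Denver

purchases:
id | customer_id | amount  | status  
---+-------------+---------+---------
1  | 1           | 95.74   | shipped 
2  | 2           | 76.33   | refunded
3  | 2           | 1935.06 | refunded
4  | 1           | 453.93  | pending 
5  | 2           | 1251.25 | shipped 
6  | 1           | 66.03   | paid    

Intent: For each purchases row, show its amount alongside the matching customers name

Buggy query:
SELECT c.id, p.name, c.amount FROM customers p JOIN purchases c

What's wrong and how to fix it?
Bug: JOIN with no ON clause produces a cartesian product; every purchases row pairs with every customers row

Fix: Add ON c.customer_id = p.id to the JOIN

Corrected query:
SELECT c.id, p.name, c.amount FROM customers p JOIN purchases c ON c.customer_id = p.id

Result:
id | name  | amount 
---+-------+--------
1  | Alice | 95.74  
2  | Frank | 76.33  
3  | Frank | 1935.06
4  | Alice | 453.93 
5  | Frank | 1251.25
6  | Alice | 66.03  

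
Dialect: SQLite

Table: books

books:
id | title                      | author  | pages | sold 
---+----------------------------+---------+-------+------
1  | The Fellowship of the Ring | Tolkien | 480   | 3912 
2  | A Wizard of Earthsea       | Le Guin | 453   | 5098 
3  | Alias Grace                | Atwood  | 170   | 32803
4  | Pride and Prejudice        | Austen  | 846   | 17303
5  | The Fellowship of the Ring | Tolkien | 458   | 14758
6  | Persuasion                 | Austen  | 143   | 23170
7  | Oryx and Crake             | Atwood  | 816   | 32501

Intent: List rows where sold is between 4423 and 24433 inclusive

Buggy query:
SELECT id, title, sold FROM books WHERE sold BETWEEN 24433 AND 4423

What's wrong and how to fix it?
Bug: The bounds are reversed; BETWEEN a AND b requires a <= b to match anything

Fix: Swap the bounds so the smaller value comes first

Corrected query:
SELECT id, title, sold FROM books WHERE sold BETWEEN 4423 AND 24433

Result:
id | title                      | sold 
---+----------------------------+------
2  | A Wizard of Earthsea       | 5098 
4  | Pride and Prejudice        | 17303
5  | The Fellowship of the Ring | 14758
6  | Persuasion                 | 23170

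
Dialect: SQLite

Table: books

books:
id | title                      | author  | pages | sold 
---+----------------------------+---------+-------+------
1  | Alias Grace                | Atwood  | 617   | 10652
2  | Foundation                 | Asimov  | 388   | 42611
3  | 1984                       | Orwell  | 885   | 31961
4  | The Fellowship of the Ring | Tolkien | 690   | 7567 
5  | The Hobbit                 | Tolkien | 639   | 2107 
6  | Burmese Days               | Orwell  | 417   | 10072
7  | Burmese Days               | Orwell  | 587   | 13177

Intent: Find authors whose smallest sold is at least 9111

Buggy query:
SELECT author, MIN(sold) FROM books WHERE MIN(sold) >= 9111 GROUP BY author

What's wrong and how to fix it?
Bug: Aggregates like MIN are computed per group after WHERE runs

Fix: Use HAVING for the per-group MIN condition

Corrected query:
SELECT author, MIN(sold) FROM books GROUP BY author HAVING MIN(sold) >= 9111

Result:
author | MIN(sold)
-------+----------
Asimov | 42611    
Atwood | 10652    
Orwell | 10072    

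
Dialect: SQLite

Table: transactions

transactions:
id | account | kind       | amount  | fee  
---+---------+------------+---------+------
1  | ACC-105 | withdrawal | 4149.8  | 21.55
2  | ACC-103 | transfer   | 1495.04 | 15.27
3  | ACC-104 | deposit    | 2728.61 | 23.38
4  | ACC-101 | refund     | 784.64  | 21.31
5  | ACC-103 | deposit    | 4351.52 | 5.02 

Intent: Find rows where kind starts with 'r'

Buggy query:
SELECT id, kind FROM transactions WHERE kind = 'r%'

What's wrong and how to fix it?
Bug: '=' compares the literal string including the % character; pattern matching needs LIKE

Fix: Replace '=' with LIKE so 'r%' is treated as a pattern

Corrected query:
SELECT id, kind FROM transactions WHERE kind LIKE 'r%'

Result:
id | kind  
---+-------
4  | refund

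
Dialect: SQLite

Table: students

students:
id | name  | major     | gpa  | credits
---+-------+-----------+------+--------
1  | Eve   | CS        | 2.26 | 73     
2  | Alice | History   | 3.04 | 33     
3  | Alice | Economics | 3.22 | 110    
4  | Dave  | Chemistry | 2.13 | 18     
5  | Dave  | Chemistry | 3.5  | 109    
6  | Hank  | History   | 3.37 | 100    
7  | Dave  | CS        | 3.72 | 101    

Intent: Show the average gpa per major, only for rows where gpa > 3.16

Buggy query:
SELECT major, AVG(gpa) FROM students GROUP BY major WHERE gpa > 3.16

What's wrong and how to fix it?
Bug: Row-level WHERE must come before GROUP BY in the clause order

Fix: Move the WHERE clause before GROUP BY

Corrected query:
SELECT major, AVG(gpa) FROM students WHERE gpa > 3.16 GROUP BY major

Result:
major     | AVG(gpa)
----------+---------
CS        | 3.72    
Chemistry | 3.5     
Economics | 3.22    
History   | 3.37    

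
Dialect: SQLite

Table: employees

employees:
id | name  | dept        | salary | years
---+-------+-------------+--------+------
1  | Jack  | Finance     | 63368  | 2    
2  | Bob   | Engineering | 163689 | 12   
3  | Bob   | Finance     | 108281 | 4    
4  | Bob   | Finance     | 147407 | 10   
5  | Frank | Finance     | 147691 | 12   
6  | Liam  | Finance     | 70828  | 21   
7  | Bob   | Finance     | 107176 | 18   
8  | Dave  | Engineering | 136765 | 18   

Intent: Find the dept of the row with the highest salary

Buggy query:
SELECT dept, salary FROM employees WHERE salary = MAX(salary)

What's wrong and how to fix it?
Bug: WHERE is evaluated per row; an aggregate over the whole table isn't defined there

Fix: Use a subquery: WHERE salary = (SELECT MAX(salary) FROM employees)

Corrected query:
SELECT dept, salary FROM employees WHERE salary = (SELECT MAX(salary) FROM employees)

Result:
dept        | salary
------------+-------
Engineering | 163689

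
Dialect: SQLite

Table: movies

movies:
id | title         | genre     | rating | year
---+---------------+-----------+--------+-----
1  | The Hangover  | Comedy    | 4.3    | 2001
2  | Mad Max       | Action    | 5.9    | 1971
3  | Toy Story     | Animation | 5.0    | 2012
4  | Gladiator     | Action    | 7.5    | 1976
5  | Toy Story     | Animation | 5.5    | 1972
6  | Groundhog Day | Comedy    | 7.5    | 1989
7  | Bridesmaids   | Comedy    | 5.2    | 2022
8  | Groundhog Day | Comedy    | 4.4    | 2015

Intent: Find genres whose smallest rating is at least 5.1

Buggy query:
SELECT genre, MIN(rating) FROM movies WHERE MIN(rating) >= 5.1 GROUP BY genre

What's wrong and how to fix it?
Bug: MIN() in WHERE is a misuse of aggregate

Fix: Use HAVING for the per-group MIN condition

Corrected query:
SELECT genre, MIN(rating) FROM movies GROUP BY genre HAVING MIN(rating) >= 5.1

Result:
genre  | MIN(rating)
-------+------------
Action | 5.9        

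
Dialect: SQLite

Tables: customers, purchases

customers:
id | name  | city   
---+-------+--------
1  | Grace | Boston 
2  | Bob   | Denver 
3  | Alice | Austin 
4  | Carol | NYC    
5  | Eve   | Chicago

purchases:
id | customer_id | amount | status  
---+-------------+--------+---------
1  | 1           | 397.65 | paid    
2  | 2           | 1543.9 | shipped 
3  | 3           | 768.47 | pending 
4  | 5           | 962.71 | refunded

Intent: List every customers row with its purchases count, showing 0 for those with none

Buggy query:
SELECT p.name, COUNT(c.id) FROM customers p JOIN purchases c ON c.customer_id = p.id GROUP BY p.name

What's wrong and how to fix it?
Bug: INNER JOIN drops customers rows that have no matching purchases rows

Fix: Switch to LEFT JOIN to retain unmatched parent rows

Corrected query:
SELECT p.name, COUNT(c.id) FROM customers p LEFT JOIN purchases c ON c.customer_id = p.id GROUP BY p.name

Result:
name  | COUNT(c.id)
------+------------
Alice | 1          
Bob   | 1          
Carol | 0          
Eve   | 1          
Grace | 1          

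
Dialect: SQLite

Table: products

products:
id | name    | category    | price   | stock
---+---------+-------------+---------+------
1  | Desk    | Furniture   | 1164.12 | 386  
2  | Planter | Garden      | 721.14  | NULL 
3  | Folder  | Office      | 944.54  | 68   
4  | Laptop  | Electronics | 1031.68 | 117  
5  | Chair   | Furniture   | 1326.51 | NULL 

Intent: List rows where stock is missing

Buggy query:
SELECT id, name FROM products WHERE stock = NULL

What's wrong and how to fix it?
Bug: Comparing to NULL with '=' never matches; NULL = NULL is unknown, not true

Fix: Replace '= NULL' with 'IS NULL'

Corrected query:
SELECT id, name FROM products WHERE stock IS NULL

Result:
id | name   
---+--------
2  | Planter
5  | Chair  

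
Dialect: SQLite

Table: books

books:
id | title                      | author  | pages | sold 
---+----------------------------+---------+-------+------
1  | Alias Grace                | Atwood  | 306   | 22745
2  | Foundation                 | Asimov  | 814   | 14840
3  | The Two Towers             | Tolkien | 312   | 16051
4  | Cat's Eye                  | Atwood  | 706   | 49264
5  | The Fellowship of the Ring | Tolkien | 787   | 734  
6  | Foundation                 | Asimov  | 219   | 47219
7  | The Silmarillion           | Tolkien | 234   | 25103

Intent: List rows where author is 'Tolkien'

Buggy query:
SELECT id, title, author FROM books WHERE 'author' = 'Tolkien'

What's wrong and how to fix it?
Bug: Single quotes denote string literals in SQL; the column name is being compared as a constant string

Fix: Remove the quotes around the column name (or use double quotes for an identifier)

Corrected query:
SELECT id, title, author FROM books WHERE author = 'Tolkien'

Result:
id | title                      | author 
---+----------------------------+--------
3  | The Two Towers             | Tolkien
5  | The Fellowship of the Ring | Tolkien
7  | The Silmarillion           | Tolkien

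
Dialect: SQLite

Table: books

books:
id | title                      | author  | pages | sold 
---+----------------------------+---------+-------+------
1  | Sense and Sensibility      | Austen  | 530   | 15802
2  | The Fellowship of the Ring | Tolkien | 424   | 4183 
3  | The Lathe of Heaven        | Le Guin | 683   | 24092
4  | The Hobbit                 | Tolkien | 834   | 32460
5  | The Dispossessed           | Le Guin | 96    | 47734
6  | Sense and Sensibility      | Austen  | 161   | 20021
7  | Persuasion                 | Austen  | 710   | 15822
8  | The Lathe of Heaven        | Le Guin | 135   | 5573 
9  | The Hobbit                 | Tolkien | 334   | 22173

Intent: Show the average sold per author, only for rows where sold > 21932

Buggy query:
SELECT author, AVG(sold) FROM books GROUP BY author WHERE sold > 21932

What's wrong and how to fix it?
Bug: WHERE cannot follow GROUP BY

Fix: Move the WHERE clause before GROUP BY

Corrected query:
SELECT author, AVG(sold) FROM books WHERE sold > 21932 GROUP BY author

Result:
author  | AVG(sold)
--------+----------
Le Guin | 35913    
Tolkien | 27316.5  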